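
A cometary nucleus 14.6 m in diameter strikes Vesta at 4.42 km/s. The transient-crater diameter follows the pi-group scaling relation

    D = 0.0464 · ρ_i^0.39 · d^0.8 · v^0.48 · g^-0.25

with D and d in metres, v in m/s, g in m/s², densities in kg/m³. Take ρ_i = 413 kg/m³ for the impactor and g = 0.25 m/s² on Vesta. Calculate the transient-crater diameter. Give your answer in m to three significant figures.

In SI units: v = 4420 m/s.
ρ_i^0.39 = 413^0.39 = 10.48
d^0.8 = 14.6^0.8 = 8.540
v^0.48 = 4420^0.48 = 56.21
g^-0.25 = 0.25^-0.25 = 1.414
D = 0.0464 × 10.48 × 8.540 × 56.21 × 1.414 = 330.1 m

D ≈ 330 m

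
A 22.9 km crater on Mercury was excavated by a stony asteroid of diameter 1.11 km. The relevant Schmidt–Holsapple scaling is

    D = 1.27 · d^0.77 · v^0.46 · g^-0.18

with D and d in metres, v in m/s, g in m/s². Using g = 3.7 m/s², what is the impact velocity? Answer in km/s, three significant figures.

v ≈ 23.8 km/s

Rearranging for v: v = [D / (1.27 · 1110^0.77 · 3.7^-0.18)]^(1/0.46).
D = 22900 m.
1110^0.77 = 221.3
3.7^-0.18 = 0.7902
Denominator = 1.27 × 221.3 × 0.7902 = 222.1
D / 222.1 = 22900 / 222.1 = 103.1
v = 103.1^(1/0.46) = 103.1^2.1739 = 23803 m/s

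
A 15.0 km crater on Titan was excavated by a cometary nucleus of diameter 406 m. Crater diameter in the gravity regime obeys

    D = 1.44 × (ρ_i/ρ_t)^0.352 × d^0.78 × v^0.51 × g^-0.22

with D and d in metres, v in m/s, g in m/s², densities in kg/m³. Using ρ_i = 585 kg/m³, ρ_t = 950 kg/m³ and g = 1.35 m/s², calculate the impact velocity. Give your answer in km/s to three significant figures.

v ≈ 12.3 km/s

Rearranging for v: v = [D / (1.44 · (585/950)^0.352 · 406^0.78 · 1.35^-0.22)]^(1/0.51).
D = 15000 m.
(585/950)^0.352 = 0.8431
406^0.78 = 108.3
1.35^-0.22 = 0.9361
Denominator = 1.44 × 0.8431 × 108.3 × 0.9361 = 123.1
D / 123.1 = 15000 / 123.1 = 121.9
v = 121.9^(1/0.51) = 121.9^1.9608 = 12309 m/s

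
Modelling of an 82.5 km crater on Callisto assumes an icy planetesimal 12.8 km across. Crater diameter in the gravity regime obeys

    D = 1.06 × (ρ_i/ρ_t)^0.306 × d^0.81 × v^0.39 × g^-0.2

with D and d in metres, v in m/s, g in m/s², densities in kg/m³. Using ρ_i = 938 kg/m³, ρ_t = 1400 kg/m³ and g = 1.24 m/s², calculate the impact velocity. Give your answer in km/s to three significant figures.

v ≈ 15.7 km/s

Rearranging for v: v = [D / (1.06 · (938/1400)^0.306 · 12800^0.81 · 1.24^-0.2)]^(1/0.39).
D = 82500 m.
(938/1400)^0.306 = 0.8847
12800^0.81 = 2122
1.24^-0.2 = 0.9579
Denominator = 1.06 × 0.8847 × 2122 × 0.9579 = 1906
D / 1906 = 82500 / 1906 = 43.28
v = 43.28^(1/0.39) = 43.28^2.5641 = 15689 m/s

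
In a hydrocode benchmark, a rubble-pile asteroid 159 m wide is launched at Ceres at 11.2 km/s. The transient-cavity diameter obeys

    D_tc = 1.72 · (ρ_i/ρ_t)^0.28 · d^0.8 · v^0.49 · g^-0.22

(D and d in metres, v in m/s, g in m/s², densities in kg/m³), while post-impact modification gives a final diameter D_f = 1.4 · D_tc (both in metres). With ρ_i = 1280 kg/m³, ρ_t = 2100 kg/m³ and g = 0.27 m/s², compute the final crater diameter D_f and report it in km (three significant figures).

v = 11200 m/s.
(ρ_i/ρ_t)^0.28 = (1280/2100)^0.28 = 0.8706
d^0.8 = 159^0.8 = 57.69
v^0.49 = 11200^0.49 = 96.41
g^-0.22 = 0.27^-0.22 = 1.334
D_tc = 1.72 × 0.8706 × 57.69 × 96.41 × 1.334 = 11110 m
D_f = 1.4 × 11110 = 15554 m
     = 15.55 km

D_f ≈ 15.6 km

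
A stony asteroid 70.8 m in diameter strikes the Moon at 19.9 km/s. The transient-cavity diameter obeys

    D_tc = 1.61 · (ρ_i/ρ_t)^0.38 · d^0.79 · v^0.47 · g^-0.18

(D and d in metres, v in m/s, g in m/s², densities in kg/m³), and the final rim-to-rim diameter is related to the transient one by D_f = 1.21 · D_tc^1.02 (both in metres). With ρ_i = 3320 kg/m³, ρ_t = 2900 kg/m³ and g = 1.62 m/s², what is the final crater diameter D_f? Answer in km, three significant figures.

v = 19900 m/s.
(ρ_i/ρ_t)^0.38 = (3320/2900)^0.38 = 1.053
d^0.79 = 70.8^0.79 = 28.94
v^0.47 = 19900^0.47 = 104.8
g^-0.18 = 1.62^-0.18 = 0.9168
D_tc = 1.61 × 1.053 × 28.94 × 104.8 × 0.9168 = 4714 m
D_f = 1.21 × (4714)^1.02 = 6755 m
     = 6.755 km

D_f ≈ 6.76 km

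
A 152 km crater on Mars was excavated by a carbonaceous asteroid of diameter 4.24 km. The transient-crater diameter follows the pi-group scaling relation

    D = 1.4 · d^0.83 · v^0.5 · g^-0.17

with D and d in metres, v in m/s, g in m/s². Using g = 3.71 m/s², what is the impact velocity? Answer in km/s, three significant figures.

Rearranging for v: v = [D / (1.4 · 4240^0.83 · 3.71^-0.17)]^(1/0.5).
D = 152000 m.
4240^0.83 = 1025
3.71^-0.17 = 0.8002
Denominator = 1.4 × 1025 × 0.8002 = 1148
D / 1148 = 152000 / 1148 = 132.4
v = 132.4^(1/0.5) = 132.4^2 = 17530 m/s

v ≈ 17.5 km/s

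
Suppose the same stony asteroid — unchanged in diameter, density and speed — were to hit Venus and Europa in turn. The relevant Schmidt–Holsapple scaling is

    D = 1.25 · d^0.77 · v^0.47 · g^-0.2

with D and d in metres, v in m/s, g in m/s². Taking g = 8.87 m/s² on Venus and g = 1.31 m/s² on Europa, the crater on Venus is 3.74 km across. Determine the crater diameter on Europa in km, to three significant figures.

All impactor-dependent factors cancel in the ratio, leaving D_Europa/D_Venus = (g_Europa/g_Venus)^-0.2.
(1.31/8.87)^-0.2 = 0.1477^-0.2 = 1.466
D_Europa = 1.466 × 3.74 km = 5.48 km

D ≈ 5.48 km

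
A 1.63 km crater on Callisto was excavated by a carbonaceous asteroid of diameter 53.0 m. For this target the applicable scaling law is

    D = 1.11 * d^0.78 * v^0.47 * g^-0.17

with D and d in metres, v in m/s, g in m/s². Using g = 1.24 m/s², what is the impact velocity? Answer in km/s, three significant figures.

v ≈ 8.13 km/s

Rearranging for v: v = [D / (1.11 · 53^0.78 · 1.24^-0.17)]^(1/0.47).
D = 1630 m.
53^0.78 = 22.13
1.24^-0.17 = 0.9641
Denominator = 1.11 × 22.13 × 0.9641 = 23.68
D / 23.68 = 1630 / 23.68 = 68.83
v = 68.83^(1/0.47) = 68.83^2.1277 = 8133 m/s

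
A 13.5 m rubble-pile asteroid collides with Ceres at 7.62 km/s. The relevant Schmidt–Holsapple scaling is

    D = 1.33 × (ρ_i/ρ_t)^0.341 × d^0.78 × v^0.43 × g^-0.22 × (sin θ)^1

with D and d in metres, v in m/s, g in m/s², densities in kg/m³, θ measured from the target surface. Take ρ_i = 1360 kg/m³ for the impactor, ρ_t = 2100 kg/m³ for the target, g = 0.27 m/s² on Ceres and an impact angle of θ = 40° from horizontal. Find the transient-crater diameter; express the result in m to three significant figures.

In SI units: v = 7620 m/s.
(ρ_i/ρ_t)^0.341 = (1360/2100)^0.341 = 0.8623
d^0.78 = 13.5^0.78 = 7.615
v^0.43 = 7620^0.43 = 46.69
g^-0.22 = 0.27^-0.22 = 1.334
(sin 40°)^1 = 0.6428^1 = 0.6428
D = 1.33 × 0.8623 × 7.615 × 46.69 × 1.334 × 0.6428 = 349.7 m

D ≈ 350 m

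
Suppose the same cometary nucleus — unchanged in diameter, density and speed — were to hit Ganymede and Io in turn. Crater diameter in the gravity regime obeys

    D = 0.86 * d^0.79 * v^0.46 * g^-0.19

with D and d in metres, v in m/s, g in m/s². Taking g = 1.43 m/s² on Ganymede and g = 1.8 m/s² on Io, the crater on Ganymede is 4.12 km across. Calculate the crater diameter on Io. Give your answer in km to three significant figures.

All impactor-dependent factors cancel in the ratio, leaving D_Io/D_Ganymede = (g_Io/g_Ganymede)^-0.19.
(1.8/1.43)^-0.19 = 1.259^-0.19 = 0.9572
D_Io = 0.9572 × 4.12 km = 3.94 km

D ≈ 3.94 km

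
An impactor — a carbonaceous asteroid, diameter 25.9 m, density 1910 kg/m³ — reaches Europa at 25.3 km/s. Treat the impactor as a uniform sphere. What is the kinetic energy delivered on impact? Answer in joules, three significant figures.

E ≈ 5.56 × 10^15 J

v = 25300 m/s.
Mass m = (π/6) ρ d³ = (π/6) × 1910 × (25.9)³ = 1.738 × 10^7 kg
E = ½ m v² = 0.5 × 1.738 × 10^7 × (25300)² = 5.562 × 10^15 J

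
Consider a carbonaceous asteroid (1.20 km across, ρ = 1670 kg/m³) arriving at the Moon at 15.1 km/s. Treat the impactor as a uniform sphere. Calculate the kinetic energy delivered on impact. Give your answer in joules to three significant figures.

d = 1200 m; v = 15100 m/s.
Mass m = (π/6) ρ d³ = (π/6) × 1670 × (1200)³ = 1.511 × 10^12 kg
E = ½ m v² = 0.5 × 1.511 × 10^12 × (15100)² = 1.723 × 10^20 J

E ≈ 1.72 × 10^20 J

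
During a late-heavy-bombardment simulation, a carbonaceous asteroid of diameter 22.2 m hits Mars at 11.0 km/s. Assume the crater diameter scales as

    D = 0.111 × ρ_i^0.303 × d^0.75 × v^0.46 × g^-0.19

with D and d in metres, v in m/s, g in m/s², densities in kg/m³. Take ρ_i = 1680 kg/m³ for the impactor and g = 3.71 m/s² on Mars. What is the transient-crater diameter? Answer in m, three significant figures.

In SI units: v = 11000 m/s.
ρ_i^0.303 = 1680^0.303 = 9.490
d^0.75 = 22.2^0.75 = 10.23
v^0.46 = 11000^0.46 = 72.28
g^-0.19 = 3.71^-0.19 = 0.7795
D = 0.111 × 9.490 × 10.23 × 72.28 × 0.7795 = 607.2 m

D ≈ 607 m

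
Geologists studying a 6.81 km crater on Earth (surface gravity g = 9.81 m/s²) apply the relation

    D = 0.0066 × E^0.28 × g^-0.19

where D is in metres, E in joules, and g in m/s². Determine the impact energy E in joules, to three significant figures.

Rearranging: E = [D / (0.0066 · g^-0.19)]^(1/0.28).
D = 6810 m.
g^-0.19 = 9.81^-0.19 = 0.6480
D / (0.0066 × 0.6480) = 6810 / (4.277 × 10^-3) = 1.592 × 10^6
E = (1.592 × 10^6)^3.5714 = 1.411 × 10^22 J

E ≈ 1.41 × 10^22 J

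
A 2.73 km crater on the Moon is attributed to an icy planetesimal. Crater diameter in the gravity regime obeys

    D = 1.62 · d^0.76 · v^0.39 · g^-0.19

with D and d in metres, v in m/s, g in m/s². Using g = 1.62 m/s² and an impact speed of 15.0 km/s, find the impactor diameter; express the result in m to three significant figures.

d ≈ 143 m

Rearranging for d: d = [D / (1.62 · 15000^0.39 · 1.62^-0.19)]^(1/0.76).
D = 2730 m.
15000^0.39 = 42.53
1.62^-0.19 = 0.9124
Denominator = 1.62 × 42.53 × 0.9124 = 62.86
D / 62.86 = 2730 / 62.86 = 43.43
d = 43.43^(1/0.76) = 43.43^1.3158 = 142.9 m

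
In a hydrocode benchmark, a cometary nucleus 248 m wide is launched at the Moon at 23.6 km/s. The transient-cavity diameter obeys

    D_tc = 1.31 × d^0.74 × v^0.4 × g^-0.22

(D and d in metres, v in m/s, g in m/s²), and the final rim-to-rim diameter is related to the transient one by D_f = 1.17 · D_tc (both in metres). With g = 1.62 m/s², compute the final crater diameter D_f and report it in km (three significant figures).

v = 23600 m/s.
d^0.74 = 248^0.74 = 59.14
v^0.4 = 23600^0.4 = 56.13
g^-0.22 = 1.62^-0.22 = 0.8993
D_tc = 1.31 × 59.14 × 56.13 × 0.8993 = 3911 m
D_f = 1.17 × 3911 = 4576 m
     = 4.576 km

D_f ≈ 4.58 km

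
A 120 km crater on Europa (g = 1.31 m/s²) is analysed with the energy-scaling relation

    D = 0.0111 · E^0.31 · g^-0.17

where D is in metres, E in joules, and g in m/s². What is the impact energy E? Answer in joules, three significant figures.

Rearranging: E = [D / (0.0111 · g^-0.17)]^(1/0.31).
D = 120000 m.
g^-0.17 = 1.31^-0.17 = 0.9551
D / (0.0111 × 0.9551) = 120000 / (0.01060) = 1.132 × 10^7
E = (1.132 × 10^7)^3.2258 = 5.679 × 10^22 J

E ≈ 5.68 × 10^22 J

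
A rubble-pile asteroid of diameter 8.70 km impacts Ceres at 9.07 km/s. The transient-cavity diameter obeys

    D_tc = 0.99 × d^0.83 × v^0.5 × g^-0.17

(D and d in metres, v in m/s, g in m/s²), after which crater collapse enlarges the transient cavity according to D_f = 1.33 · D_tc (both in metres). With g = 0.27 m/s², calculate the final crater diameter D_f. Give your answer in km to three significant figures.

D_f ≈ 292 km

In SI: d = 8700 m, v = 9070 m/s.
d^0.83 = 8700^0.83 = 1861
v^0.5 = 9070^0.5 = 95.24
g^-0.17 = 0.27^-0.17 = 1.249
D_tc = 0.99 × 1861 × 95.24 × 1.249 = 2.192 × 10^5 m
D_f = 1.33 × 2.192 × 10^5 = 2.915 × 10^5 m
     = 291.5 km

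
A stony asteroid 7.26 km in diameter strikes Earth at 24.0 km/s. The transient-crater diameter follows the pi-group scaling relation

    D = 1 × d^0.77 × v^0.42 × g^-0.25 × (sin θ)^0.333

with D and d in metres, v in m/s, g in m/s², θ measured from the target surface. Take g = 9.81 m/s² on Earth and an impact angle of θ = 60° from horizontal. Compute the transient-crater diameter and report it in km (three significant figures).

D ≈ 35.0 km

In SI units: d = 7260 m, v = 24000 m/s.
d^0.77 = 7260^0.77 = 939.6
v^0.42 = 24000^0.42 = 69.13
g^-0.25 = 9.81^-0.25 = 0.5650
(sin 60°)^0.333 = 0.8660^0.333 = 0.9532
D = 1 × 939.6 × 69.13 × 0.5650 × 0.9532 = 34982 m
   = 34.98 km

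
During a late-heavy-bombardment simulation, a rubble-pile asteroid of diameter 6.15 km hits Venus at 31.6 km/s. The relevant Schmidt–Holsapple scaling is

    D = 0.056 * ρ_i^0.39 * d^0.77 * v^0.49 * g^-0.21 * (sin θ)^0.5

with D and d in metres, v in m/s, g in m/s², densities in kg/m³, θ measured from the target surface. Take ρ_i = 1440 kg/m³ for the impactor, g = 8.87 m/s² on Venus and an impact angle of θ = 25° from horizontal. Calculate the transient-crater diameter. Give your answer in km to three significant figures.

In SI units: d = 6150 m, v = 31600 m/s.
ρ_i^0.39 = 1440^0.39 = 17.05
d^0.77 = 6150^0.77 = 826.9
v^0.49 = 31600^0.49 = 160.3
g^-0.21 = 8.87^-0.21 = 0.6323
(sin 25°)^0.5 = 0.4226^0.5 = 0.6501
D = 0.056 × 17.05 × 826.9 × 160.3 × 0.6323 × 0.6501 = 52024 m
   = 52.02 km

D ≈ 52.0 km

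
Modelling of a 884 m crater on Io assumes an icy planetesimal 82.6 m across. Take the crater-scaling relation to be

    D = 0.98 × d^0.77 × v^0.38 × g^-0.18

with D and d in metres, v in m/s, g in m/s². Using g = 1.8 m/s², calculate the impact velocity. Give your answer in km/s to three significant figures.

Rearranging for v: v = [D / (0.98 · 82.6^0.77 · 1.8^-0.18)]^(1/0.38).
82.6^0.77 = 29.93
1.8^-0.18 = 0.8996
Denominator = 0.98 × 29.93 × 0.8996 = 26.39
D / 26.39 = 884 / 26.39 = 33.50
v = 33.50^(1/0.38) = 33.50^2.6316 = 10311 m/s

v ≈ 10.3 km/s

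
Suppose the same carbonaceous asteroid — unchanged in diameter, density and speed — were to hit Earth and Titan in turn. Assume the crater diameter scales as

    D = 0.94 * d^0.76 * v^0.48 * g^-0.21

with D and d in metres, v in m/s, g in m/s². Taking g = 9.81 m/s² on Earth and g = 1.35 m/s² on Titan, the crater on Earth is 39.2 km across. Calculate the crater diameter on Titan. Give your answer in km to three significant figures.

All impactor-dependent factors cancel in the ratio, leaving D_Titan/D_Earth = (g_Titan/g_Earth)^-0.21.
(1.35/9.81)^-0.21 = 0.1376^-0.21 = 1.517
D_Titan = 1.517 × 39.2 km = 59.5 km

D ≈ 59.5 km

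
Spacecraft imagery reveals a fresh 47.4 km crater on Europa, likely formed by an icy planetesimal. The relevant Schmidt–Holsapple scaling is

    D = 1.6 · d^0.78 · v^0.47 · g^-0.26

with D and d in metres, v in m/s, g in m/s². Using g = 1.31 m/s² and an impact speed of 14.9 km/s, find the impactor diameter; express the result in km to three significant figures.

Rearranging for d: d = [D / (1.6 · 14900^0.47 · 1.31^-0.26)]^(1/0.78).
D = 47400 m.
14900^0.47 = 91.50
1.31^-0.26 = 0.9322
Denominator = 1.6 × 91.50 × 0.9322 = 136.5
D / 136.5 = 47400 / 136.5 = 347.3
d = 347.3^(1/0.78) = 347.3^1.2821 = 1809 m

d ≈ 1.81 km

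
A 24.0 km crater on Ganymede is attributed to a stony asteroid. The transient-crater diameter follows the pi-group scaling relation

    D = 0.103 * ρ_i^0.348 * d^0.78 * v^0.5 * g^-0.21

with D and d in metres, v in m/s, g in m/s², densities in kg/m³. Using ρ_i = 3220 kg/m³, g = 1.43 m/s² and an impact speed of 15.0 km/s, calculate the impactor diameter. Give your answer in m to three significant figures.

d ≈ 480 m

Rearranging for d: d = [D / (0.103 · 3220^0.348 · 15000^0.5 · 1.43^-0.21)]^(1/0.78).
D = 24000 m.
3220^0.348 = 16.62
15000^0.5 = 122.5
1.43^-0.21 = 0.9276
Denominator = 0.103 × 16.62 × 122.5 × 0.9276 = 194.5
D / 194.5 = 24000 / 194.5 = 123.4
d = 123.4^(1/0.78) = 123.4^1.2821 = 480.0 m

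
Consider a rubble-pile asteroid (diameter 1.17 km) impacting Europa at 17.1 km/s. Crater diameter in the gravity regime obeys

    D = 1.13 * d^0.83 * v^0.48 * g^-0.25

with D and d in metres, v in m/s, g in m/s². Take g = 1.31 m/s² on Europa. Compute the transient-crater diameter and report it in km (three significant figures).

In SI units: d = 1170 m, v = 17100 m/s.
d^0.83 = 1170^0.83 = 352.0
v^0.48 = 17100^0.48 = 107.6
g^-0.25 = 1.31^-0.25 = 0.9347
D = 1.13 × 352.0 × 107.6 × 0.9347 = 40004 m
   = 40.00 km

D ≈ 40.0 km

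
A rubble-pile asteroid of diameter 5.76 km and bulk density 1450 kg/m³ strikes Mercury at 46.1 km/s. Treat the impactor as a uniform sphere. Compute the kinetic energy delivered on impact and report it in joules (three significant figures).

E ≈ 1.54 × 10^23 J

d = 5760 m; v = 46100 m/s.
Mass m = (π/6) ρ d³ = (π/6) × 1450 × (5760)³ = 1.451 × 10^14 kg
E = ½ m v² = 0.5 × 1.451 × 10^14 × (46100)² = 1.542 × 10^23 J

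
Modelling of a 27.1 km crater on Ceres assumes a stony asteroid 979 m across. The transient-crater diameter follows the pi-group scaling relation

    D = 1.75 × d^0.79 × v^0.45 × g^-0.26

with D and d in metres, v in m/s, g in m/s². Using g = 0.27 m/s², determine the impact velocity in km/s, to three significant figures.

v ≈ 5.39 km/s

Rearranging for v: v = [D / (1.75 · 979^0.79 · 0.27^-0.26)]^(1/0.45).
D = 27100 m.
979^0.79 = 230.5
0.27^-0.26 = 1.406
Denominator = 1.75 × 230.5 × 1.406 = 567.1
D / 567.1 = 27100 / 567.1 = 47.79
v = 47.79^(1/0.45) = 47.79^2.2222 = 5393 m/s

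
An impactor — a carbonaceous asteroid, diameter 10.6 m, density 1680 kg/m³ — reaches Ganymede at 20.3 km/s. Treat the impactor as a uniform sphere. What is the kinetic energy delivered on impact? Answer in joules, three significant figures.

v = 20300 m/s.
Mass m = (π/6) ρ d³ = (π/6) × 1680 × (10.6)³ = 1.048 × 10^6 kg
E = ½ m v² = 0.5 × 1.048 × 10^6 × (20300)² = 2.159 × 10^14 J

E ≈ 2.16 × 10^14 J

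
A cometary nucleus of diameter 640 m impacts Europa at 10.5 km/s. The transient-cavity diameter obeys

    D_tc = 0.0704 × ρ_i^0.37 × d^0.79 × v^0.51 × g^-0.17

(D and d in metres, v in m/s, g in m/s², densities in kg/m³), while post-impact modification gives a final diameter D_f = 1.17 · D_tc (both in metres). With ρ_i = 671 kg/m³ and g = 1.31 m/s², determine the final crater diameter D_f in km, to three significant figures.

v = 10500 m/s.
ρ_i^0.37 = 671^0.37 = 11.11
d^0.79 = 640^0.79 = 164.8
v^0.51 = 10500^0.51 = 112.4
g^-0.17 = 1.31^-0.17 = 0.9551
D_tc = 0.0704 × 11.11 × 164.8 × 112.4 × 0.9551 = 13840 m
D_f = 1.17 × 13840 = 16193 m
     = 16.19 km

D_f ≈ 16.2 km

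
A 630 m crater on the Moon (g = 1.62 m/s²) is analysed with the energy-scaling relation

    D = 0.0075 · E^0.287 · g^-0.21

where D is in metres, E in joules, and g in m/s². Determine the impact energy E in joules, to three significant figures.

E ≈ 2.05 × 10^17 J

Rearranging: E = [D / (0.0075 · g^-0.21)]^(1/0.287).
g^-0.21 = 1.62^-0.21 = 0.9037
D / (0.0075 × 0.9037) = 630 / (6.778 × 10^-3) = 9.295 × 10^4
E = (9.295 × 10^4)^3.4843 = 2.046 × 10^17 J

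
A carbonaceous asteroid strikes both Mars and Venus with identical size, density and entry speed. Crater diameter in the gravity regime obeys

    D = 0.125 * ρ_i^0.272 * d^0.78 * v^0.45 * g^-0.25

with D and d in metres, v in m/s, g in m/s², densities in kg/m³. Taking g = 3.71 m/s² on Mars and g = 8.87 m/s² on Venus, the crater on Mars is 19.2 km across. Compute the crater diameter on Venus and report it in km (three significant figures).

D ≈ 15.4 km

All impactor-dependent factors cancel in the ratio, leaving D_Venus/D_Mars = (g_Venus/g_Mars)^-0.25.
(8.87/3.71)^-0.25 = 2.391^-0.25 = 0.8042
D_Venus = 0.8042 × 19.2 km = 15.4 km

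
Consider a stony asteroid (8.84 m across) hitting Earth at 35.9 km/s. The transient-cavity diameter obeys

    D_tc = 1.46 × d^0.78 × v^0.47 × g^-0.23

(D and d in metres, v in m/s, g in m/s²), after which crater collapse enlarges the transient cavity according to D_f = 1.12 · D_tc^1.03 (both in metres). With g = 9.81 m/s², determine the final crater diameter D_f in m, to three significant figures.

D_f ≈ 889 m

v = 35900 m/s.
d^0.78 = 8.84^0.78 = 5.473
v^0.47 = 35900^0.47 = 138.3
g^-0.23 = 9.81^-0.23 = 0.5914
D_tc = 1.46 × 5.473 × 138.3 × 0.5914 = 653.6 m
D_f = 1.12 × (653.6)^1.03 = 889.2 m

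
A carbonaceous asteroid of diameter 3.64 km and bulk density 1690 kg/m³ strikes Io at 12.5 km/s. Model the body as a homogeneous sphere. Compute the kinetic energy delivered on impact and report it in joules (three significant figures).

E ≈ 3.33 × 10^21 J

d = 3640 m; v = 12500 m/s.
Mass m = (π/6) ρ d³ = (π/6) × 1690 × (3640)³ = 4.268 × 10^13 kg
E = ½ m v² = 0.5 × 4.268 × 10^13 × (12500)² = 3.334 × 10^21 J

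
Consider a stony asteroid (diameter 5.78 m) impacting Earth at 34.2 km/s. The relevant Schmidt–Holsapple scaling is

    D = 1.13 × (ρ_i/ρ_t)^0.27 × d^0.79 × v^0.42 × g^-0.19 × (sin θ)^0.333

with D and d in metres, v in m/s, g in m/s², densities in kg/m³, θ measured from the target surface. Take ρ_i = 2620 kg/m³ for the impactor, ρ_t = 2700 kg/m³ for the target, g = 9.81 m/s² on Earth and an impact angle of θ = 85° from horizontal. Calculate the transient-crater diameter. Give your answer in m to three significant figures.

In SI units: v = 34200 m/s.
(ρ_i/ρ_t)^0.27 = (2620/2700)^0.27 = 0.9919
d^0.79 = 5.78^0.79 = 3.999
v^0.42 = 34200^0.42 = 80.22
g^-0.19 = 9.81^-0.19 = 0.6480
(sin 85°)^0.333 = 0.9962^0.333 = 0.9987
D = 1.13 × 0.9919 × 3.999 × 80.22 × 0.6480 × 0.9987 = 232.7 m

D ≈ 233 m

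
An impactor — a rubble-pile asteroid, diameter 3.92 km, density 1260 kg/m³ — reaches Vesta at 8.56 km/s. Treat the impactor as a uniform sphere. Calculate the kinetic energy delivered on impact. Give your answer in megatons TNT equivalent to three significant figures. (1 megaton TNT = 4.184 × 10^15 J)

E ≈ 3.48 × 10^5 Mt TNT

d = 3920 m; v = 8560 m/s.
Mass m = (π/6) ρ d³ = (π/6) × 1260 × (3920)³ = 3.974 × 10^13 kg
E = ½ m v² = 0.5 × 3.974 × 10^13 × (8560)² = 1.456 × 10^21 J
   = 1.456 × 10^21 / 4.184×10^15 = 3.480 × 10^5 Mt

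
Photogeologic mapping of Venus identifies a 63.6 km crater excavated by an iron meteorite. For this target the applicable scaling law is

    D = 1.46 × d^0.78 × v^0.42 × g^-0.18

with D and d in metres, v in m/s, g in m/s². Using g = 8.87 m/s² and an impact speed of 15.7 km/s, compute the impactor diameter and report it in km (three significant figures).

Rearranging for d: d = [D / (1.46 · 15700^0.42 · 8.87^-0.18)]^(1/0.78).
D = 63600 m.
15700^0.42 = 57.85
8.87^-0.18 = 0.6751
Denominator = 1.46 × 57.85 × 0.6751 = 57.02
D / 57.02 = 63600 / 57.02 = 1115
d = 1115^(1/0.78) = 1115^1.2821 = 8071 m

d ≈ 8.07 km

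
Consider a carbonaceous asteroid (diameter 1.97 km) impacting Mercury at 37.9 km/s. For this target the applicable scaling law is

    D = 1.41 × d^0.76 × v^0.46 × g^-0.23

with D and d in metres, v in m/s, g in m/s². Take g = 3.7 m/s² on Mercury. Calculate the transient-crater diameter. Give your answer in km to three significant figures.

D ≈ 42.5 km

In SI units: d = 1970 m, v = 37900 m/s.
d^0.76 = 1970^0.76 = 319.0
v^0.46 = 37900^0.46 = 127.7
g^-0.23 = 3.7^-0.23 = 0.7401
D = 1.41 × 319.0 × 127.7 × 0.7401 = 42510 m
   = 42.51 km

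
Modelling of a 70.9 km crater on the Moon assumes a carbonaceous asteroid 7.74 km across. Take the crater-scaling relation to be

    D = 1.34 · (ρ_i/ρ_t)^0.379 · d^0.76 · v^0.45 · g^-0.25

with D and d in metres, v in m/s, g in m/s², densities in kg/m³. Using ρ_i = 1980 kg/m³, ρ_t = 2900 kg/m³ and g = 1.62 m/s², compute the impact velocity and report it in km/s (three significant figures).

Rearranging for v: v = [D / (1.34 · (1980/2900)^0.379 · 7740^0.76 · 1.62^-0.25)]^(1/0.45).
D = 70900 m.
(1980/2900)^0.379 = 0.8653
7740^0.76 = 902.5
1.62^-0.25 = 0.8864
Denominator = 1.34 × 0.8653 × 902.5 × 0.8864 = 927.6
D / 927.6 = 70900 / 927.6 = 76.43
v = 76.43^(1/0.45) = 76.43^2.2222 = 15310 m/s

v ≈ 15.3 km/s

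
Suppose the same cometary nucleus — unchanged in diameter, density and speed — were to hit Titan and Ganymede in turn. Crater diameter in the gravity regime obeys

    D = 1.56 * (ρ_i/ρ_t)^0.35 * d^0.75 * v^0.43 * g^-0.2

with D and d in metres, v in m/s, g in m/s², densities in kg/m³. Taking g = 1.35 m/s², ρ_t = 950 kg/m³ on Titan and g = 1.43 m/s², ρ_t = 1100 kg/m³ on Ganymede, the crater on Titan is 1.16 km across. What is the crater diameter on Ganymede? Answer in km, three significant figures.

The impactor-only factors (d, v, ρ_i) cancel in the ratio, leaving D_Ganymede/D_Titan = (g_Ganymede/g_Titan)^-0.2 · (ρ_t,Titan/ρ_t,Ganymede)^0.35.
(1.43/1.35)^-0.2 = 1.059^-0.2 = 0.9886
(950/1100)^0.35 = 0.8636^0.35 = 0.9500
Ratio = 0.9886 × 0.9500 = 0.9392
D_Ganymede = 0.9392 × 1.16 km = 1.09 km

D ≈ 1.09 km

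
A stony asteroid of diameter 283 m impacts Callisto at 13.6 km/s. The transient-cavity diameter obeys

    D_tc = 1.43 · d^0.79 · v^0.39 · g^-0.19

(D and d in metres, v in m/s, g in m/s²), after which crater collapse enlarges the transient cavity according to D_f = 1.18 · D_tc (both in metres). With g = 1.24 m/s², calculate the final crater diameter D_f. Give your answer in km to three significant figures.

v = 13600 m/s.
d^0.79 = 283^0.79 = 86.48
v^0.39 = 13600^0.39 = 40.93
g^-0.19 = 1.24^-0.19 = 0.9600
D_tc = 1.43 × 86.48 × 40.93 × 0.9600 = 4859 m
D_f = 1.18 × 4859 = 5734 m
     = 5.734 km

D_f ≈ 5.73 km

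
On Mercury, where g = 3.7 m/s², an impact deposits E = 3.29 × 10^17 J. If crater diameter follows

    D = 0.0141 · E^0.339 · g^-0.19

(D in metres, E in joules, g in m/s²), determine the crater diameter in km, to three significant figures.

E^0.339 = (3.29 × 10^17)^0.339 = 8.676 × 10^5
g^-0.19 = 3.7^-0.19 = 0.7799
D = 0.0141 × 8.676 × 10^5 × 0.7799 = 9541 m
   = 9.541 km

D ≈ 9.54 km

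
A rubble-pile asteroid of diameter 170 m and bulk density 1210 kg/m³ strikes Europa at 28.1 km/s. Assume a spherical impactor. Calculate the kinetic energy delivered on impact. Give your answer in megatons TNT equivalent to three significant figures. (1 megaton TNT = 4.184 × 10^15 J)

v = 28100 m/s.
Mass m = (π/6) ρ d³ = (π/6) × 1210 × (170)³ = 3.113 × 10^9 kg
E = ½ m v² = 0.5 × 3.113 × 10^9 × (28100)² = 1.229 × 10^18 J
   = 1.229 × 10^18 / 4.184×10^15 = 293.7 Mt

E ≈ 294 Mt TNT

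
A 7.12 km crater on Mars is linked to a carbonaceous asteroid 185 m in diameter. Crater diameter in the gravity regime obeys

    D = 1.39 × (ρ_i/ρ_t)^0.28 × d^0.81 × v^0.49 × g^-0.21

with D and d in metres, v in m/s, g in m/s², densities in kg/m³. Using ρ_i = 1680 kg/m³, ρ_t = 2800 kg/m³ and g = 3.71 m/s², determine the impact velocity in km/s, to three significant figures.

v ≈ 15.6 km/s

Rearranging for v: v = [D / (1.39 · (1680/2800)^0.28 · 185^0.81 · 3.71^-0.21)]^(1/0.49).
D = 7120 m.
(1680/2800)^0.28 = 0.8667
185^0.81 = 68.61
3.71^-0.21 = 0.7593
Denominator = 1.39 × 0.8667 × 68.61 × 0.7593 = 62.76
D / 62.76 = 7120 / 62.76 = 113.4
v = 113.4^(1/0.49) = 113.4^2.0408 = 15597 m/s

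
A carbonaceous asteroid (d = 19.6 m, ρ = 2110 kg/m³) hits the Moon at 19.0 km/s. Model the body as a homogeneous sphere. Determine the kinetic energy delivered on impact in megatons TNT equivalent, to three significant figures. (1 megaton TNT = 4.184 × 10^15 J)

v = 19000 m/s.
Mass m = (π/6) ρ d³ = (π/6) × 2110 × (19.6)³ = 8.319 × 10^6 kg
E = ½ m v² = 0.5 × 8.319 × 10^6 × (19000)² = 1.502 × 10^15 J
   = 1.502 × 10^15 / 4.184×10^15 = 0.3590 Mt

E ≈ 0.359 Mt TNT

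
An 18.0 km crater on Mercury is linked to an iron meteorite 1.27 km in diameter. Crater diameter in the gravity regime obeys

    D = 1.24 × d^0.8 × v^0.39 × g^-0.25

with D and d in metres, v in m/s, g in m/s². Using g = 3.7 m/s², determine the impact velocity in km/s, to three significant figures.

v ≈ 46.7 km/s

Rearranging for v: v = [D / (1.24 · 1270^0.8 · 3.7^-0.25)]^(1/0.39).
D = 18000 m.
1270^0.8 = 304.1
3.7^-0.25 = 0.7210
Denominator = 1.24 × 304.1 × 0.7210 = 271.9
D / 271.9 = 18000 / 271.9 = 66.20
v = 66.20^(1/0.39) = 66.20^2.5641 = 46651 m/s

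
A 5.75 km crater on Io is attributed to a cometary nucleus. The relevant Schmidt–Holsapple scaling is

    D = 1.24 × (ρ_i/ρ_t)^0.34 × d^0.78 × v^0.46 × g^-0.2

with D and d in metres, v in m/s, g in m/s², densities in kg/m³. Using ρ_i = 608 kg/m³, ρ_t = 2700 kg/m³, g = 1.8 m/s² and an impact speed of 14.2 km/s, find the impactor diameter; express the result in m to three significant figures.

Rearranging for d: d = [D / (1.24 · (608/2700)^0.34 · 14200^0.46 · 1.8^-0.2)]^(1/0.78).
D = 5750 m.
(608/2700)^0.34 = 0.6024
14200^0.46 = 81.29
1.8^-0.2 = 0.8891
Denominator = 1.24 × 0.6024 × 81.29 × 0.8891 = 53.99
D / 53.99 = 5750 / 53.99 = 106.5
d = 106.5^(1/0.78) = 106.5^1.2821 = 397.4 m

d ≈ 397 m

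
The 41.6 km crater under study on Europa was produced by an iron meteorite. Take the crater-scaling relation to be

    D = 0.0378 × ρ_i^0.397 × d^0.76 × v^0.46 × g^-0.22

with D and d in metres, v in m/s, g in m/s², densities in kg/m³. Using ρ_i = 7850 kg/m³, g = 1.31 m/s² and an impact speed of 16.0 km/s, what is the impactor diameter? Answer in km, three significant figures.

d ≈ 2.54 km

Rearranging for d: d = [D / (0.0378 · 7850^0.397 · 16000^0.46 · 1.31^-0.22)]^(1/0.76).
D = 41600 m.
7850^0.397 = 35.18
16000^0.46 = 85.88
1.31^-0.22 = 0.9423
Denominator = 0.0378 × 35.18 × 85.88 × 0.9423 = 107.6
D / 107.6 = 41600 / 107.6 = 386.6
d = 386.6^(1/0.76) = 386.6^1.3158 = 2537 m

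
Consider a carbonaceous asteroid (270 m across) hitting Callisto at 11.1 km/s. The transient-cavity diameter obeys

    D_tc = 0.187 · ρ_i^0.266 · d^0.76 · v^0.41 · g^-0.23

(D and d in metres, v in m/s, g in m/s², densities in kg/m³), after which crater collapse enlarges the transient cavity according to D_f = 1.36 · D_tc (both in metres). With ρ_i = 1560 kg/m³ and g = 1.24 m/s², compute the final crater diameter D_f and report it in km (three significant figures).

v = 11100 m/s.
ρ_i^0.266 = 1560^0.266 = 7.069
d^0.76 = 270^0.76 = 70.44
v^0.41 = 11100^0.41 = 45.56
g^-0.23 = 1.24^-0.23 = 0.9517
D_tc = 0.187 × 7.069 × 70.44 × 45.56 × 0.9517 = 4037 m
D_f = 1.36 × 4037 = 5490 m
     = 5.490 km

D_f ≈ 5.49 km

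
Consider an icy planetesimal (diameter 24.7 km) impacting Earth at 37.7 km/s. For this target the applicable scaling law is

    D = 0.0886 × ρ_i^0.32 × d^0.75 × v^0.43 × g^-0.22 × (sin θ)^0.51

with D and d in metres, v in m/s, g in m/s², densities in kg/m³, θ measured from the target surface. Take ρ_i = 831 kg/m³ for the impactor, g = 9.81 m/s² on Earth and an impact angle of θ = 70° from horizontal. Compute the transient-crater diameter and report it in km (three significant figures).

D ≈ 81.7 km

In SI units: d = 24700 m, v = 37700 m/s.
ρ_i^0.32 = 831^0.32 = 8.596
d^0.75 = 24700^0.75 = 1970
v^0.43 = 37700^0.43 = 92.86
g^-0.22 = 9.81^-0.22 = 0.6051
(sin 70°)^0.51 = 0.9397^0.51 = 0.9688
D = 0.0886 × 8.596 × 1970 × 92.86 × 0.6051 × 0.9688 = 81674 m
   = 81.67 km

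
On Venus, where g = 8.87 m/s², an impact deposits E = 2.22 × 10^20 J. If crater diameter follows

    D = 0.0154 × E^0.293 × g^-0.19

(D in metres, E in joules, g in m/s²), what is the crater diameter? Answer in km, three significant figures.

E^0.293 = (2.22 × 10^20)^0.293 = 9.151 × 10^5
g^-0.19 = 8.87^-0.19 = 0.6605
D = 0.0154 × 9.151 × 10^5 × 0.6605 = 9308 m
   = 9.308 km

D ≈ 9.31 km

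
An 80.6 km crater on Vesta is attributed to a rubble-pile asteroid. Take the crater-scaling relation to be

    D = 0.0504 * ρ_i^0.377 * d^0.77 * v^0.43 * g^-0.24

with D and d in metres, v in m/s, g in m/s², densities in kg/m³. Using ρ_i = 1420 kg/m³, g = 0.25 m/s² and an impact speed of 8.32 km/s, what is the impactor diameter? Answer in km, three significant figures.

Rearranging for d: d = [D / (0.0504 · 1420^0.377 · 8320^0.43 · 0.25^-0.24)]^(1/0.77).
D = 80600 m.
1420^0.377 = 15.43
8320^0.43 = 48.49
0.25^-0.24 = 1.395
Denominator = 0.0504 × 15.43 × 48.49 × 1.395 = 52.60
D / 52.60 = 80600 / 52.60 = 1532
d = 1532^(1/0.77) = 1532^1.2987 = 13699 m

d ≈ 13.7 km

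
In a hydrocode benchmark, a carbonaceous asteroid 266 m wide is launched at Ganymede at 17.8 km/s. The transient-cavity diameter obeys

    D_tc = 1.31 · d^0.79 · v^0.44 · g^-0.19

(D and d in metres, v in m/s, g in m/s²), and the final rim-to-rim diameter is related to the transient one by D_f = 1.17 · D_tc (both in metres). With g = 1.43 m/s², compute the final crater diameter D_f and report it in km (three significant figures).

D_f ≈ 8.75 km

v = 17800 m/s.
d^0.79 = 266^0.79 = 82.35
v^0.44 = 17800^0.44 = 74.16
g^-0.19 = 1.43^-0.19 = 0.9343
D_tc = 1.31 × 82.35 × 74.16 × 0.9343 = 7475 m
D_f = 1.17 × 7475 = 8746 m
     = 8.746 km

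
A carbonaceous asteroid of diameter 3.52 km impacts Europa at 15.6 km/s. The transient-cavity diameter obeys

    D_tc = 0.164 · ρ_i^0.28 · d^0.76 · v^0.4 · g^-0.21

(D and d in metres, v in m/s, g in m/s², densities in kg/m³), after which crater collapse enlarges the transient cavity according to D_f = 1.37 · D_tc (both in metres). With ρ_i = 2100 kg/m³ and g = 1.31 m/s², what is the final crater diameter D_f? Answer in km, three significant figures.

In SI: d = 3520 m, v = 15600 m/s.
ρ_i^0.28 = 2100^0.28 = 8.516
d^0.76 = 3520^0.76 = 495.9
v^0.4 = 15600^0.4 = 47.56
g^-0.21 = 1.31^-0.21 = 0.9449
D_tc = 0.164 × 8.516 × 495.9 × 47.56 × 0.9449 = 31120 m
D_f = 1.37 × 31120 = 42634 m
     = 42.63 km

D_f ≈ 42.6 km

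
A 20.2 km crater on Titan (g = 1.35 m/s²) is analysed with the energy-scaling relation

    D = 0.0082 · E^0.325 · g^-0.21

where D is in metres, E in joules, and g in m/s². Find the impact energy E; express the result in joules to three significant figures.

Rearranging: E = [D / (0.0082 · g^-0.21)]^(1/0.325).
D = 20200 m.
g^-0.21 = 1.35^-0.21 = 0.9389
D / (0.0082 × 0.9389) = 20200 / (7.699 × 10^-3) = 2.624 × 10^6
E = (2.624 × 10^6)^3.0769 = 5.630 × 10^19 J

E ≈ 5.63 × 10^19 J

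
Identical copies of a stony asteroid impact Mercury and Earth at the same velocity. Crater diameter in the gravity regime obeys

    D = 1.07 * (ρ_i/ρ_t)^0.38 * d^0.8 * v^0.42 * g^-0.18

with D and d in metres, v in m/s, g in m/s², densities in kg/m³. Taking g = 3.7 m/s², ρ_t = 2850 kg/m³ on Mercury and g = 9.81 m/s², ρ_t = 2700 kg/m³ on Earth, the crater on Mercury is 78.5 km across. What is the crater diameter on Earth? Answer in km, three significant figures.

D ≈ 67.2 km

The impactor-only factors (d, v, ρ_i) cancel in the ratio, leaving D_Earth/D_Mercury = (g_Earth/g_Mercury)^-0.18 · (ρ_t,Mercury/ρ_t,Earth)^0.38.
(9.81/3.7)^-0.18 = 2.651^-0.18 = 0.8390
(2850/2700)^0.38 = 1.056^0.38 = 1.021
Ratio = 0.8390 × 1.021 = 0.8566
D_Earth = 0.8566 × 78.5 km = 67.2 km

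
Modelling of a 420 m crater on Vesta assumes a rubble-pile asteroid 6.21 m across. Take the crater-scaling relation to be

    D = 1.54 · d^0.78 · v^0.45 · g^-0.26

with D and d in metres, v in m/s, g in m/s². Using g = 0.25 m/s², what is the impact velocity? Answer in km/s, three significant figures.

v ≈ 4.90 km/s

Rearranging for v: v = [D / (1.54 · 6.21^0.78 · 0.25^-0.26)]^(1/0.45).
6.21^0.78 = 4.155
0.25^-0.26 = 1.434
Denominator = 1.54 × 4.155 × 1.434 = 9.176
D / 9.176 = 420 / 9.176 = 45.77
v = 45.77^(1/0.45) = 45.77^2.2222 = 4899 m/s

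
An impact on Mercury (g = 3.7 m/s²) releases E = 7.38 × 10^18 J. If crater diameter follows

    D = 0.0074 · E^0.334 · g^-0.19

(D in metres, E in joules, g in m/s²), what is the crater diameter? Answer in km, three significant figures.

D ≈ 11.6 km

E^0.334 = (7.38 × 10^18)^0.334 = 2.004 × 10^6
g^-0.19 = 3.7^-0.19 = 0.7799
D = 0.0074 × 2.004 × 10^6 × 0.7799 = 11566 m
   = 11.57 km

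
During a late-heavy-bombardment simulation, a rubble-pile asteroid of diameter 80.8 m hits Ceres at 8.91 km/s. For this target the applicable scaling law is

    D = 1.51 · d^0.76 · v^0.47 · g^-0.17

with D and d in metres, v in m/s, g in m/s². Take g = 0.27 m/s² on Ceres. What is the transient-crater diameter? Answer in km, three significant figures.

D ≈ 3.82 km

In SI units: v = 8910 m/s.
d^0.76 = 80.8^0.76 = 28.16
v^0.47 = 8910^0.47 = 71.85
g^-0.17 = 0.27^-0.17 = 1.249
D = 1.51 × 28.16 × 71.85 × 1.249 = 3816 m
   = 3.816 km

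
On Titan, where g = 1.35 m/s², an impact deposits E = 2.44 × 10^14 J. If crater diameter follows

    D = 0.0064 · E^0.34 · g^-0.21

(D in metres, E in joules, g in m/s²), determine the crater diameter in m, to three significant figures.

E^0.34 = (2.44 × 10^14)^0.34 = 7.793 × 10^4
g^-0.21 = 1.35^-0.21 = 0.9389
D = 0.0064 × 7.793 × 10^4 × 0.9389 = 468.3 m

D ≈ 468 m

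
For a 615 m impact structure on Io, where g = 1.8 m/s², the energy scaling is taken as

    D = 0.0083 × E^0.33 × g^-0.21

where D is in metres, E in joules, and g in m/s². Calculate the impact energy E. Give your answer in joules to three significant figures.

Rearranging: E = [D / (0.0083 · g^-0.21)]^(1/0.33).
g^-0.21 = 1.8^-0.21 = 0.8839
D / (0.0083 × 0.8839) = 615 / (7.336 × 10^-3) = 8.383 × 10^4
E = (8.383 × 10^4)^3.0303 = 8.306 × 10^14 J

E ≈ 8.31 × 10^14 J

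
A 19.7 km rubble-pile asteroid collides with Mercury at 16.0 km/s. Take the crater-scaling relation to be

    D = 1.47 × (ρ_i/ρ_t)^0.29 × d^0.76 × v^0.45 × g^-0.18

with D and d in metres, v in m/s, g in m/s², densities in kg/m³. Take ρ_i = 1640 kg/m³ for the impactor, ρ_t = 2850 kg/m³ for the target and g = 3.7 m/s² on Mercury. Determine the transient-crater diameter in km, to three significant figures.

In SI units: d = 19700 m, v = 16000 m/s.
(ρ_i/ρ_t)^0.29 = (1640/2850)^0.29 = 0.8519
d^0.76 = 19700^0.76 = 1836
v^0.45 = 16000^0.45 = 77.96
g^-0.18 = 3.7^-0.18 = 0.7902
D = 1.47 × 0.8519 × 1836 × 77.96 × 0.7902 = 1.416 × 10^5 m
   = 141.6 km

D ≈ 142 km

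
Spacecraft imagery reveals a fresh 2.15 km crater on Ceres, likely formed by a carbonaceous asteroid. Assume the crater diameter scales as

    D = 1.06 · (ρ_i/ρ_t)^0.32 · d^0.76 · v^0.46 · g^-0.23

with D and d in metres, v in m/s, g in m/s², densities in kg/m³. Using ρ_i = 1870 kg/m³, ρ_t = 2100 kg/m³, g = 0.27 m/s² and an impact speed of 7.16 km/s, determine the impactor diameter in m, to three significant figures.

d ≈ 73.7 m

Rearranging for d: d = [D / (1.06 · (1870/2100)^0.32 · 7160^0.46 · 0.27^-0.23)]^(1/0.76).
D = 2150 m.
(1870/2100)^0.32 = 0.9636
7160^0.46 = 59.33
0.27^-0.23 = 1.351
Denominator = 1.06 × 0.9636 × 59.33 × 1.351 = 81.87
D / 81.87 = 2150 / 81.87 = 26.26
d = 26.26^(1/0.76) = 26.26^1.3158 = 73.71 m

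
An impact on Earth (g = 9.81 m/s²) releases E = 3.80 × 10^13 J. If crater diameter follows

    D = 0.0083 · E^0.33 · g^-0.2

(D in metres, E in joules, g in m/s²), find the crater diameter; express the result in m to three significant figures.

D ≈ 159 m

E^0.33 = (3.80 × 10^13)^0.33 = 3.029 × 10^4
g^-0.2 = 9.81^-0.2 = 0.6334
D = 0.0083 × 3.029 × 10^4 × 0.6334 = 159.2 m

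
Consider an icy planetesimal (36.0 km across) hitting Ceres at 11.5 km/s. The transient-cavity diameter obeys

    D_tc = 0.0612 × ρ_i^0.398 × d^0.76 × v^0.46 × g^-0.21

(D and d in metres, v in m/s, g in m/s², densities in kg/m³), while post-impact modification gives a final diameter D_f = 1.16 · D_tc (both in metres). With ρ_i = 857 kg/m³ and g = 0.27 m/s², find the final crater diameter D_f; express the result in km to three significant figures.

In SI: d = 36000 m, v = 11500 m/s.
ρ_i^0.398 = 857^0.398 = 14.70
d^0.76 = 36000^0.76 = 2903
v^0.46 = 11500^0.46 = 73.78
g^-0.21 = 0.27^-0.21 = 1.316
D_tc = 0.0612 × 14.70 × 2903 × 73.78 × 1.316 = 2.536 × 10^5 m
D_f = 1.16 × 2.536 × 10^5 = 2.942 × 10^5 m
     = 294.2 km

D_f ≈ 294 km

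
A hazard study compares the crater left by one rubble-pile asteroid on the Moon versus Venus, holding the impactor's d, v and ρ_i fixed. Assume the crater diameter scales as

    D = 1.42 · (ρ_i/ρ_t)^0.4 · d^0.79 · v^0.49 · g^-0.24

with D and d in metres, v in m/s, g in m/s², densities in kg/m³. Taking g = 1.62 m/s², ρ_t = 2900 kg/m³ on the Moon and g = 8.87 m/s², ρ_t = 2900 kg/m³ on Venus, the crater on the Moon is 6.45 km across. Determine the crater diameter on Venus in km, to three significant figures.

D ≈ 4.29 km

The impactor-only factors (d, v, ρ_i) cancel in the ratio, leaving D_Venus/D_Moon = (g_Venus/g_Moon)^-0.24 · (ρ_t,Moon/ρ_t,Venus)^0.4.
(8.87/1.62)^-0.24 = 5.475^-0.24 = 0.6649
(2900/2900)^0.4 = 1.000^0.4 = 1.000
Ratio = 0.6649 × 1.000 = 0.6649
D_Venus = 0.6649 × 6.45 km = 4.29 km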